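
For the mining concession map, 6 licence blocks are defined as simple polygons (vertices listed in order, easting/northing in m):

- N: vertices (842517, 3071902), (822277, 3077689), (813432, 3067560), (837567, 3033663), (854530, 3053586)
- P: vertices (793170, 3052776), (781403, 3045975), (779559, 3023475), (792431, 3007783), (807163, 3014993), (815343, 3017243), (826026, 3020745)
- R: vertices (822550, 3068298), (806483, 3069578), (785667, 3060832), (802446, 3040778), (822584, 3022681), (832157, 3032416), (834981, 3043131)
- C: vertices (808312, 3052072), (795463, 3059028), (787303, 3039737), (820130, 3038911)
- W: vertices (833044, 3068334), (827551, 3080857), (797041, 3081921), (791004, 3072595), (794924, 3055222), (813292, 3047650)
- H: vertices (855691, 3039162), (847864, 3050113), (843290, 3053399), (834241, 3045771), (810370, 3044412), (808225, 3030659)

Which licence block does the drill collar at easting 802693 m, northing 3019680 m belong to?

P

Cast a ray rightward from (802693, 3019680). For each polygon, the edges (by vertex number in listed order) whose endpoints lie on opposite sides of northing = 3019680, where each meets that height, and whether that is right or left of the point:
N: no edge straddles that height → 0 crossings.
P: 3–4 at easting≈782672.0 (left), 6–7 at easting≈822777.2 (right) → 1 crossing.
R: no edge straddles that height → 0 crossings.
C: no edge straddles that height → 0 crossings.
W: no edge straddles that height → 0 crossings.
H: no edge straddles that height → 0 crossings.
Only P has an odd count, so the point is inside P.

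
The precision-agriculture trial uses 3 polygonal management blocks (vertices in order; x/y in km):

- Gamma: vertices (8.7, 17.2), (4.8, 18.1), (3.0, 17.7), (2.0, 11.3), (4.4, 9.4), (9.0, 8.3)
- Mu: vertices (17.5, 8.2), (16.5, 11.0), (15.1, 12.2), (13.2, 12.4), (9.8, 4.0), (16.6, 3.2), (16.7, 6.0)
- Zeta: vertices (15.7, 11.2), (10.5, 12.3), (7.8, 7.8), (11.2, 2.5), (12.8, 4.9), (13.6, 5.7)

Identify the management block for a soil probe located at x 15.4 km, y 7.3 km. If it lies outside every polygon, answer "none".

Mu

Cast a ray rightward from (15.4, 7.3). For each polygon, the edges (by vertex number in listed order) whose endpoints lie on opposite sides of y = 7.3, where each meets that height, and whether that is right or left of the point:
Gamma: no edge straddles that height → 0 crossings.
Mu: 4–5 at x≈11.14 (left), 7–1 at x≈17.17 (right) → 1 crossing.
Zeta: 3–4 at x≈8.12 (left), 6–1 at x≈14.21 (left) → 0 crossings.
Only Mu has an odd count, so the point is inside Mu.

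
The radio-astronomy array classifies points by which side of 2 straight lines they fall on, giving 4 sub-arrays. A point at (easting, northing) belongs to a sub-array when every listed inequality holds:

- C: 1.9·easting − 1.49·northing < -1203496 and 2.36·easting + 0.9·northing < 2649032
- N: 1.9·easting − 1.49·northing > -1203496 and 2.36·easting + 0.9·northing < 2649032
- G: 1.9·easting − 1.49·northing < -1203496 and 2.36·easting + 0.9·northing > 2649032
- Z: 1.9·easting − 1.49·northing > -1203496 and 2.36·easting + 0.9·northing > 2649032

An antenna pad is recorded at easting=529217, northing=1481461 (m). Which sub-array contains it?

1.9·529217 − 1.49·1481461 = -1201864.590, which is > -1203496
2.36·529217 + 0.9·1481461 = 2582267.020, which is < 2649032
This sign pattern matches N.

N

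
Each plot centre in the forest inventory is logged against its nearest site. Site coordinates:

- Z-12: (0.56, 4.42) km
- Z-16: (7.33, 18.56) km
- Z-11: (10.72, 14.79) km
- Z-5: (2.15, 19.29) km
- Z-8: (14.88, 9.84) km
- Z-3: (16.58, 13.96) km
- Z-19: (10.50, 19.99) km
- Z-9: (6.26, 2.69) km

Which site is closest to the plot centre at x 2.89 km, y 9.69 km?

Z-12

Squared distances to each site:
Z-12: 33.202; Z-16: 98.390; Z-11: 87.319; Z-5: 92.708; Z-8: 143.783; Z-3: 205.649; Z-19: 164.002; Z-9: 60.357.
Minimum at Z-12.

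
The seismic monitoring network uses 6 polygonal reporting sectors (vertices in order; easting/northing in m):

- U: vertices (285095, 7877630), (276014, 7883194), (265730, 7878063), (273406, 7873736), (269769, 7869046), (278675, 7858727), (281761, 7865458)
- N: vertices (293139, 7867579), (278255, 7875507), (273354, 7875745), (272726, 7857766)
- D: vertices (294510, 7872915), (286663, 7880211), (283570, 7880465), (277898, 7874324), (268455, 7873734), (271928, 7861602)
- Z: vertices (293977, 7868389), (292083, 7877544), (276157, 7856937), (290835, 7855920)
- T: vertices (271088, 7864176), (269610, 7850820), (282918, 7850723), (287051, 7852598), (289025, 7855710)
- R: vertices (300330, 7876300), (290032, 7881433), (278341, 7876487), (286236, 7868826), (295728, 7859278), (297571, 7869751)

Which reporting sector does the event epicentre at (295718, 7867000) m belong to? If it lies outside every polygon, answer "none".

Cast a ray rightward from (295718, 7867000). For each polygon, the edges (by vertex number in listed order) whose endpoints lie on opposite sides of northing = 7867000, where each meets that height, and whether that is right or left of the point:
U: 5–6 at easting≈271534.8 (left), 7–1 at easting≈282183.4 (left) → 0 crossings.
N: 3–4 at easting≈273048.5 (left), 4–1 at easting≈291934.6 (left) → 0 crossings.
D: 5–6 at easting≈270382.7 (left), 6–1 at easting≈282703.0 (left) → 0 crossings.
Z: 2–3 at easting≈283934.1 (left), 4–1 at easting≈293627.0 (left) → 0 crossings.
T: no edge straddles that height → 0 crossings.
R: 4–5 at easting≈288051.3 (left), 5–6 at easting≈297086.9 (right) → 1 crossing.
Only R has an odd count, so the point is inside R.

R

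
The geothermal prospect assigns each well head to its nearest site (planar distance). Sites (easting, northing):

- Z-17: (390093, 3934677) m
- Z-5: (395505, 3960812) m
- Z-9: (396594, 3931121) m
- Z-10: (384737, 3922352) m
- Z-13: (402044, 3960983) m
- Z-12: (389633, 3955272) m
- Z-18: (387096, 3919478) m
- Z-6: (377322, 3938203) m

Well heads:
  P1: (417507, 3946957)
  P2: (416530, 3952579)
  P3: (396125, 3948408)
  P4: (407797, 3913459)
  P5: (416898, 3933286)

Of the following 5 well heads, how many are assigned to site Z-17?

0

P1 → Z-13
P2 → Z-13
P3 → Z-12
P4 → Z-9
P5 → Z-9
0 of the 5 go to Z-17.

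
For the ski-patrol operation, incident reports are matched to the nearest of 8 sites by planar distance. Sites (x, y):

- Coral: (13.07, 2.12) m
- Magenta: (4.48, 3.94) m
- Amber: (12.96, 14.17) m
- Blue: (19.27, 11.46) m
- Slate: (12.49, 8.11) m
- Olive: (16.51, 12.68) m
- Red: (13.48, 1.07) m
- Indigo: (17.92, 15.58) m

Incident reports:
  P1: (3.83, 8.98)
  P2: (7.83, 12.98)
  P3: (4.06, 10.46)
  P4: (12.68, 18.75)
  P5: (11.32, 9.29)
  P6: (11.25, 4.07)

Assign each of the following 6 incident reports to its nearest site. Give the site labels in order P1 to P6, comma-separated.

Magenta, Amber, Magenta, Amber, Slate, Coral

P1 → Magenta (d²=25.82)
P2 → Amber (d²=27.73)
P3 → Magenta (d²=42.69)
P4 → Amber (d²=21.05)
P5 → Slate (d²=2.76)
P6 → Coral (d²=7.11)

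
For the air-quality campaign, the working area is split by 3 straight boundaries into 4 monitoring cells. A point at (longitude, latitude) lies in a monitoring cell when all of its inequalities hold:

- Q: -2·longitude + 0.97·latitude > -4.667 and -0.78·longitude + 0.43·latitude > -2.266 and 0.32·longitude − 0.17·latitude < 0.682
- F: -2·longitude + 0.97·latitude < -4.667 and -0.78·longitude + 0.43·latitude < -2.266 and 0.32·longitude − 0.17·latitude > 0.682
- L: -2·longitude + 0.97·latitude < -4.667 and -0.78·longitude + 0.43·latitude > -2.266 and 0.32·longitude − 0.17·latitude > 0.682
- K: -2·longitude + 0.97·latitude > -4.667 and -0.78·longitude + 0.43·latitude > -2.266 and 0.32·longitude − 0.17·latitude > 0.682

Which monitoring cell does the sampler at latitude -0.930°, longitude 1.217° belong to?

Q

-2·1.217 + 0.97·-0.930 = -3.336, which is > -4.667
-0.78·1.217 + 0.43·-0.930 = -1.349, which is > -2.266
0.32·1.217 − 0.17·-0.930 = 0.548, which is < 0.682
This sign pattern matches Q.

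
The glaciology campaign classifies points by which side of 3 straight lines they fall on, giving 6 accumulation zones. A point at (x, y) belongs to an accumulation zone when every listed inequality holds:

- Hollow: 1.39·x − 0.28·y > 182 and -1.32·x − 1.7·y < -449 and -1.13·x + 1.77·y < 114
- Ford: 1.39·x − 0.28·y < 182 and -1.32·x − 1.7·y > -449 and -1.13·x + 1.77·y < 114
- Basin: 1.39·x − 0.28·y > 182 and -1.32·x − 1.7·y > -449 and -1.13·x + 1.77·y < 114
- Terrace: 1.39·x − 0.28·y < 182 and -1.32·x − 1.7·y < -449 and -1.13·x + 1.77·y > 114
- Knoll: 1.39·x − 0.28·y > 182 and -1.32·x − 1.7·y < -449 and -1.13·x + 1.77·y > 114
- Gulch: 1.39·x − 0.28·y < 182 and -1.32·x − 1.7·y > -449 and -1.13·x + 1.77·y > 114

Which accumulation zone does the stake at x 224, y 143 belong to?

Hollow

1.39·224 − 0.28·143 = 271.320, which is > 182
-1.32·224 − 1.7·143 = -538.780, which is < -449
-1.13·224 + 1.77·143 = -0.010, which is < 114
This sign pattern matches Hollow.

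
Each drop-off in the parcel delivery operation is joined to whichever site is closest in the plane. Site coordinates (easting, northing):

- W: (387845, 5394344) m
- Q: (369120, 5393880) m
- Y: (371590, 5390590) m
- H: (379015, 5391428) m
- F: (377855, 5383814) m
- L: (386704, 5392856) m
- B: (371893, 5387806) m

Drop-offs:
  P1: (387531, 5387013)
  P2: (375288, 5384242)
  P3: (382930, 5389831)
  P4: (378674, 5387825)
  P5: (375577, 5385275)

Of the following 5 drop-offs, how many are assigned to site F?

P1 → L
P2 → F
P3 → H
P4 → H
P5 → F
2 of the 5 go to F.

2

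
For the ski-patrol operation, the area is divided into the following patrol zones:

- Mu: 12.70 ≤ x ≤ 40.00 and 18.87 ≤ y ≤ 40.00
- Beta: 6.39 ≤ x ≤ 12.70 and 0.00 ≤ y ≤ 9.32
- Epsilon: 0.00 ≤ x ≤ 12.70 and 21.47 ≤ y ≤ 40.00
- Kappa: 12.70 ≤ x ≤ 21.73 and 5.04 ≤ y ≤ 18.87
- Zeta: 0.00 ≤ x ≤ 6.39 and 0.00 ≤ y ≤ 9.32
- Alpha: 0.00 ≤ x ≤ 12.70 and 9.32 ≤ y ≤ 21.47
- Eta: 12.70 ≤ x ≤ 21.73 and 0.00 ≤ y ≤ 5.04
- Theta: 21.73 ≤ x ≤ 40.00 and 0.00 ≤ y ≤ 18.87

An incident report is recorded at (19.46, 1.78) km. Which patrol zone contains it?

The point has x = 19.46 and y = 1.78.
Only Eta satisfies 12.70 ≤ x ≤ 21.73 and 0.00 ≤ y ≤ 5.04.

Eta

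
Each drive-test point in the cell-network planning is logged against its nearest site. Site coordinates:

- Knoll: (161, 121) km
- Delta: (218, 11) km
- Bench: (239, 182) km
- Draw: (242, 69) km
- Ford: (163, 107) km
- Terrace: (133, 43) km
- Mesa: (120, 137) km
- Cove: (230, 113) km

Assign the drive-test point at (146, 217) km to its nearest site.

Squared distances to each site:
Knoll: 9441.000; Delta: 47620.000; Bench: 9874.000; Draw: 31120.000; Ford: 12389.000; Terrace: 30445.000; Mesa: 7076.000; Cove: 17872.000.
Minimum at Mesa.

Mesa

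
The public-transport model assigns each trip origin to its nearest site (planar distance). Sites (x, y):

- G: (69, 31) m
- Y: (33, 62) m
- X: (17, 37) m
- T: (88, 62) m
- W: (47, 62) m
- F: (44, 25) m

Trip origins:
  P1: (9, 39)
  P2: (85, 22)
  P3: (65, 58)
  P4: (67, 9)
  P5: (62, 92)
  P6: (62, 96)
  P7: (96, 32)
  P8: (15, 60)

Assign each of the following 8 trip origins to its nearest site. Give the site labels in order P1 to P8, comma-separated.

X, G, W, G, W, W, G, Y

P1 → X (d²=68.00)
P2 → G (d²=337.00)
P3 → W (d²=340.00)
P4 → G (d²=488.00)
P5 → W (d²=1125.00)
P6 → W (d²=1381.00)
P7 → G (d²=730.00)
P8 → Y (d²=328.00)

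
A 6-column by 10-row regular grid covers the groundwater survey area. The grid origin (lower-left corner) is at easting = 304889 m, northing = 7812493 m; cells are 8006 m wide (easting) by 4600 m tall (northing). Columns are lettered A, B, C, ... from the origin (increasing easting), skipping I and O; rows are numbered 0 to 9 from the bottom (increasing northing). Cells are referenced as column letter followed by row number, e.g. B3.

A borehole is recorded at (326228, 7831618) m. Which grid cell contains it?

Column index: ⌊(326228 − 304889) / 8006⌋ = ⌊2.665⌋ = 2 → column C
Row offset from origin: ⌊(7831618 − 7812493) / 4600⌋ = ⌊4.158⌋ = 4 → row 4

C4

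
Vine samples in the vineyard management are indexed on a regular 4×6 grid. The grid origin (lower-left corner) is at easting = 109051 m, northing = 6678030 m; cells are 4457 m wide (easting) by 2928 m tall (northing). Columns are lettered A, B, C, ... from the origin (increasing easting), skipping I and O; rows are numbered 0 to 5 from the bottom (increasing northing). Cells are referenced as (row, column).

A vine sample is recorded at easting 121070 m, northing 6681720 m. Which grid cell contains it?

(1, C)

Column index: ⌊(121070 − 109051) / 4457⌋ = ⌊2.697⌋ = 2 → column C
Row offset from origin: ⌊(6681720 − 6678030) / 2928⌋ = ⌊1.260⌋ = 1 → row 1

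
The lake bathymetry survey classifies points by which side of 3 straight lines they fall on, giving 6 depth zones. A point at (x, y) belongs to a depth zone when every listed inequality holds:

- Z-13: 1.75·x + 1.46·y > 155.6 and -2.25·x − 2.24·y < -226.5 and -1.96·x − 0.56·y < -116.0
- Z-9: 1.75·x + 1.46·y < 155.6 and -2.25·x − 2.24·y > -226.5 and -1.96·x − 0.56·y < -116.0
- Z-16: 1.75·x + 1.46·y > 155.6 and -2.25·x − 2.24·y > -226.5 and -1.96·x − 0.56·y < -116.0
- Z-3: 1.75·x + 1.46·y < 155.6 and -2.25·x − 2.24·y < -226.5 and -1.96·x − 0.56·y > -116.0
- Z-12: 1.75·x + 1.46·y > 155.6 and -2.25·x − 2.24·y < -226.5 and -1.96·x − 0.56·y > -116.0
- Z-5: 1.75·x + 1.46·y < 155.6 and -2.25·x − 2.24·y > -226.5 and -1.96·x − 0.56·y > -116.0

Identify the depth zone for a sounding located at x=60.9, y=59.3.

Z-13

1.75·60.9 + 1.46·59.3 = 193.153, which is > 155.6
-2.25·60.9 − 2.24·59.3 = -269.857, which is < -226.5
-1.96·60.9 − 0.56·59.3 = -152.572, which is < -116.0
This sign pattern matches Z-13.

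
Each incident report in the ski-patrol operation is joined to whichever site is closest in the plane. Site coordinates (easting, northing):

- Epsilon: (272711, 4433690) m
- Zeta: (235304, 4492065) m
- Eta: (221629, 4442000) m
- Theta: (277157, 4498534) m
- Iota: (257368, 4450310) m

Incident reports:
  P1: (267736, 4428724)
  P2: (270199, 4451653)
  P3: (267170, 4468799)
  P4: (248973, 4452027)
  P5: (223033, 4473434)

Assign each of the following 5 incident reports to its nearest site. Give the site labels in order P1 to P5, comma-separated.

P1 → Epsilon (d²=49411781.00)
P2 → Iota (d²=166438210.00)
P3 → Iota (d²=437922325.00)
P4 → Iota (d²=73424114.00)
P5 → Zeta (d²=497691602.00)

Epsilon, Iota, Iota, Iota, Zeta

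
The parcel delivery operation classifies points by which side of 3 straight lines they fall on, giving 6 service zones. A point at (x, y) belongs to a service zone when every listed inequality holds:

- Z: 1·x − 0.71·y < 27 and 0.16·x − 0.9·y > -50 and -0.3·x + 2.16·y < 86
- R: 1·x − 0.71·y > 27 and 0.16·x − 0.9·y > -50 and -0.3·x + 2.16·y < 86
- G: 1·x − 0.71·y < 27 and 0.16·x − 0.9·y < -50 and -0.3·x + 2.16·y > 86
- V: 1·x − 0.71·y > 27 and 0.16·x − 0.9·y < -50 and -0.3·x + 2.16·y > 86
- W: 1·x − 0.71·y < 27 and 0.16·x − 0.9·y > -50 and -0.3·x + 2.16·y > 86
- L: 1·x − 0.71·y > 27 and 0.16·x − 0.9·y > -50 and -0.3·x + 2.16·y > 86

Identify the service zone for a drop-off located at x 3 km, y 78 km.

1·3 − 0.71·78 = -52.380, which is < 27
0.16·3 − 0.9·78 = -69.720, which is < -50
-0.3·3 + 2.16·78 = 167.580, which is > 86
This sign pattern matches G.

G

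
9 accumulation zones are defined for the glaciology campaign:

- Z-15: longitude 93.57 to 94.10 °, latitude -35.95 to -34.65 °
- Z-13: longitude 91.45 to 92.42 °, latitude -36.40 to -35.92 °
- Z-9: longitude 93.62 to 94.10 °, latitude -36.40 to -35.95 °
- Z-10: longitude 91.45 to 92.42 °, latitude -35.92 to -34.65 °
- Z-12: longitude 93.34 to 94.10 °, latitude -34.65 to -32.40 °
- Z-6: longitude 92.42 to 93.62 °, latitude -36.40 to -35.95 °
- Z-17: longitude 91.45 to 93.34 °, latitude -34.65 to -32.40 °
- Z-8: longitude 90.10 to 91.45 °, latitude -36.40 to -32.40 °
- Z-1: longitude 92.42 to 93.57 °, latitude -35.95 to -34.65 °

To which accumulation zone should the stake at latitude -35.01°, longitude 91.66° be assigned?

Z-10

The point has longitude = 91.66 and latitude = -35.01.
Only Z-10 satisfies 91.45 ≤ longitude ≤ 92.42 and -35.92 ≤ latitude ≤ -34.65.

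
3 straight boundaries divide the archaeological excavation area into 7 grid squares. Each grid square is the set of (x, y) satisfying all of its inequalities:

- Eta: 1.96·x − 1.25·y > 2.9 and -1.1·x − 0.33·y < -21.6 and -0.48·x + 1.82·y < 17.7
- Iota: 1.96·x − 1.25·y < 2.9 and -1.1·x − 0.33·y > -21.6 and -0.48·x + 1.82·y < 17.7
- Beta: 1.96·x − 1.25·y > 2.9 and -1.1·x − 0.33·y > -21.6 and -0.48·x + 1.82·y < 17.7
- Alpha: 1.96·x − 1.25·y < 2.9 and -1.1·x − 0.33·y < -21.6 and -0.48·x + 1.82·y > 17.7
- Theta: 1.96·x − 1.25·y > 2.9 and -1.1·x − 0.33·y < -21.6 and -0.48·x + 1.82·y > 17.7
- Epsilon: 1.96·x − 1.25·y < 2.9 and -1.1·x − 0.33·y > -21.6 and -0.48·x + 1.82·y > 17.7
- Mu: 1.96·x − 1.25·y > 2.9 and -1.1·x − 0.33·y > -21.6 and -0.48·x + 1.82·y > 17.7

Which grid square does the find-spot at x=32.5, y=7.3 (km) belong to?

Eta

1.96·32.5 − 1.25·7.3 = 54.575, which is > 2.9
-1.1·32.5 − 0.33·7.3 = -38.159, which is < -21.6
-0.48·32.5 + 1.82·7.3 = -2.314, which is < 17.7
This sign pattern matches Eta.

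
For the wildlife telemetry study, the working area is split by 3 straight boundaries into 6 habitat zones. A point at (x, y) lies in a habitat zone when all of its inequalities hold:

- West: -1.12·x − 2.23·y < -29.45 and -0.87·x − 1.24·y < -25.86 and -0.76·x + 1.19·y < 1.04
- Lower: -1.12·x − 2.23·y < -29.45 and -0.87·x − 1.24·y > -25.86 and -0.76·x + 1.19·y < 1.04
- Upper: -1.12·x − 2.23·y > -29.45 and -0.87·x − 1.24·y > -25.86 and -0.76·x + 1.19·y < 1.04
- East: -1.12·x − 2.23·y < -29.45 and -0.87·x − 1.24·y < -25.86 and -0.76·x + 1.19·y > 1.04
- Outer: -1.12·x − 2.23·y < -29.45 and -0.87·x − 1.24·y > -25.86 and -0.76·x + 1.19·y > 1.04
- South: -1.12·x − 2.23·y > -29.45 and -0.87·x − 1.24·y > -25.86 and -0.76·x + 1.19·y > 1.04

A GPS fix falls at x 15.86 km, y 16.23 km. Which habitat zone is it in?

-1.12·15.86 − 2.23·16.23 = -53.956, which is < -29.45
-0.87·15.86 − 1.24·16.23 = -33.923, which is < -25.86
-0.76·15.86 + 1.19·16.23 = 7.260, which is > 1.04
This sign pattern matches East.

East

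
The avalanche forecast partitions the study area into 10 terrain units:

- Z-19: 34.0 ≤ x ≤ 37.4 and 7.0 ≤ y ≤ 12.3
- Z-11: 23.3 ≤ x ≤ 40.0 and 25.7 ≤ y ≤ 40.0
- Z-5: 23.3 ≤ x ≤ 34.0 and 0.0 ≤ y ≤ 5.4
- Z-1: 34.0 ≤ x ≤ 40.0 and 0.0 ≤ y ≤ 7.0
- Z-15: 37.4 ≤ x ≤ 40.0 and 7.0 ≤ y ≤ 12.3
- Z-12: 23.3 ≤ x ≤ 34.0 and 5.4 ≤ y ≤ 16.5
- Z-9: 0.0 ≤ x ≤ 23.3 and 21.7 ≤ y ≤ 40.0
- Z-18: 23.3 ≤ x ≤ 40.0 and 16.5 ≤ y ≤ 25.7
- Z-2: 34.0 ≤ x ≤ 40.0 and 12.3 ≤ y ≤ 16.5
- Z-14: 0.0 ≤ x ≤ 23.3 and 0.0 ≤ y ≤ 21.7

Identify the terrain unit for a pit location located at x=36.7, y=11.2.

The point has x = 36.7 and y = 11.2.
Only Z-19 satisfies 34.0 ≤ x ≤ 37.4 and 7.0 ≤ y ≤ 12.3.

Z-19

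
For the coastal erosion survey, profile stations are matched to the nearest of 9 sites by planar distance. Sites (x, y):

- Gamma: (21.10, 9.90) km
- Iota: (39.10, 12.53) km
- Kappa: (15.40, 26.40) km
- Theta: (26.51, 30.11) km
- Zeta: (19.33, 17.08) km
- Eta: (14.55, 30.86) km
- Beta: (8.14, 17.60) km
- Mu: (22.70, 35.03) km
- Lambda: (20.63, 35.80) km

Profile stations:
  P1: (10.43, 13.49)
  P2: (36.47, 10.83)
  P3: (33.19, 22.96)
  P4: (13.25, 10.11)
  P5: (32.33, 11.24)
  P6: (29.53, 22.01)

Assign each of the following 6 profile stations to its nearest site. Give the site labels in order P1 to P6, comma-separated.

P1 → Beta (d²=22.14)
P2 → Iota (d²=9.81)
P3 → Theta (d²=95.74)
P4 → Gamma (d²=61.67)
P5 → Iota (d²=47.50)
P6 → Theta (d²=74.73)

Beta, Iota, Theta, Gamma, Iota, Theta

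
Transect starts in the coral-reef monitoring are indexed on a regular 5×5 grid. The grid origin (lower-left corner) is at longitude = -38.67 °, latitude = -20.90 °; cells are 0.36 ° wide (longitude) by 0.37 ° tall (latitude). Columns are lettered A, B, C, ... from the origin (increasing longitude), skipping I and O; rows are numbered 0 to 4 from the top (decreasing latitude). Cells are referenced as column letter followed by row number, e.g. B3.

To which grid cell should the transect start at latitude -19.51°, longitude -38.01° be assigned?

B1

Column index: ⌊(-38.01 − -38.67) / 0.36⌋ = ⌊1.833⌋ = 1 → column B
Row offset from origin: ⌊(-19.51 − -20.90) / 0.37⌋ = ⌊3.757⌋ = 3 → row 1 (counted from top)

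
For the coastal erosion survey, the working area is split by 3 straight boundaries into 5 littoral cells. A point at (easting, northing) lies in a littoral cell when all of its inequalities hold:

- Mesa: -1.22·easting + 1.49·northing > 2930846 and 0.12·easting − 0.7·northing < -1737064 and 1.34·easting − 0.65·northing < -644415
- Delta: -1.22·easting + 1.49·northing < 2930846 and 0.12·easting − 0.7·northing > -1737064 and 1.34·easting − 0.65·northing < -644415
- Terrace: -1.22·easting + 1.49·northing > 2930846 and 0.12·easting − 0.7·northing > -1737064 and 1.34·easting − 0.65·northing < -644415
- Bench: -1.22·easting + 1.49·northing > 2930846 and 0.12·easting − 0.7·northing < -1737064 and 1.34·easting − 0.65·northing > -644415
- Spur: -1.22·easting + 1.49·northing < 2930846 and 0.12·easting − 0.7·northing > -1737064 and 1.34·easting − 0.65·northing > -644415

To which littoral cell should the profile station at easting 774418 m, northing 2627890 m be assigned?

-1.22·774418 + 1.49·2627890 = 2970766.140, which is > 2930846
0.12·774418 − 0.7·2627890 = -1746592.840, which is < -1737064
1.34·774418 − 0.65·2627890 = -670408.380, which is < -644415
This sign pattern matches Mesa.

Mesa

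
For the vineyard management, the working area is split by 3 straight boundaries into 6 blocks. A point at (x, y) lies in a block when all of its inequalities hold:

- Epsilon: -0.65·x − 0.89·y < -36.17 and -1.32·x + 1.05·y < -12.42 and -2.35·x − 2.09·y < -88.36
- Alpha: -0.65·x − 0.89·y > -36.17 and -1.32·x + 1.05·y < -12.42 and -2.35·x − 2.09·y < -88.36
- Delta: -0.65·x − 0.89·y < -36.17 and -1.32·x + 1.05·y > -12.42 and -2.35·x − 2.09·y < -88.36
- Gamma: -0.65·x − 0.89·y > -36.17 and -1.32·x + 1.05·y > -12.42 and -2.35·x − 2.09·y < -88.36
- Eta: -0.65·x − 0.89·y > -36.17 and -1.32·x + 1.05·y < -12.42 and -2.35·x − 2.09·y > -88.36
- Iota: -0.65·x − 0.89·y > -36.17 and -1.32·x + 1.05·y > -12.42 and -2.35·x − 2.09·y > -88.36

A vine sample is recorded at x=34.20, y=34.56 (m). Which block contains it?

Delta

-0.65·34.20 − 0.89·34.56 = -52.988, which is < -36.17
-1.32·34.20 + 1.05·34.56 = -8.856, which is > -12.42
-2.35·34.20 − 2.09·34.56 = -152.600, which is < -88.36
This sign pattern matches Delta.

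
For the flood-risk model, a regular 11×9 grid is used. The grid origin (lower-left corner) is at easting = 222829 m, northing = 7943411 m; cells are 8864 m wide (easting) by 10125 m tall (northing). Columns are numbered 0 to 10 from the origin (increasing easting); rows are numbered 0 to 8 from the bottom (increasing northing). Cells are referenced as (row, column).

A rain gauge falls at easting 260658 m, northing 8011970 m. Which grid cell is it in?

(6, 4)

Column index: ⌊(260658 − 222829) / 8864⌋ = ⌊4.268⌋ = 4
Row offset from origin: ⌊(8011970 − 7943411) / 10125⌋ = ⌊6.771⌋ = 6 → row 6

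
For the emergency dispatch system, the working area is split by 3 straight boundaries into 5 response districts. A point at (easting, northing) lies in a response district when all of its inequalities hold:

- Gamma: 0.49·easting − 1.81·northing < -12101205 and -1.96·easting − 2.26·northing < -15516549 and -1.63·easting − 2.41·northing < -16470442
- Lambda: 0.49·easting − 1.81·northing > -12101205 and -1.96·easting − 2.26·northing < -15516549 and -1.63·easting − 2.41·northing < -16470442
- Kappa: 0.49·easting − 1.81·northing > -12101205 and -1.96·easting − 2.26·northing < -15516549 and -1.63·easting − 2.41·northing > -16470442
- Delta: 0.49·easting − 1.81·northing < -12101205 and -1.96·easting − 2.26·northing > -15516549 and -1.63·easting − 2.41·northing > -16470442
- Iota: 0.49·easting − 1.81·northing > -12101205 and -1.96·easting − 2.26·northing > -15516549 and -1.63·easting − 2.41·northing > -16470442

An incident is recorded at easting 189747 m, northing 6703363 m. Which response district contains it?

Kappa

0.49·189747 − 1.81·6703363 = -12040111.000, which is > -12101205
-1.96·189747 − 2.26·6703363 = -15521504.500, which is < -15516549
-1.63·189747 − 2.41·6703363 = -16464392.440, which is > -16470442
This sign pattern matches Kappa.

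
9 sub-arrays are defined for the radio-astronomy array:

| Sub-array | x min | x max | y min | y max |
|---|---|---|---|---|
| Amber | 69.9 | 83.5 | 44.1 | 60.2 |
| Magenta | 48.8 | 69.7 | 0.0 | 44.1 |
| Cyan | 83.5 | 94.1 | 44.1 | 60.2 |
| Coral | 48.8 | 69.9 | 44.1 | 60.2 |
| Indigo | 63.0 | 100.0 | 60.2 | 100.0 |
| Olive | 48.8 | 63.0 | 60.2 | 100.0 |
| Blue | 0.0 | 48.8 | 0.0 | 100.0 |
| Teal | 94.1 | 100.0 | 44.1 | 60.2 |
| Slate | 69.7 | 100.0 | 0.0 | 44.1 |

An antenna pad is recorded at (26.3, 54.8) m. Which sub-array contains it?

Blue

The point has x = 26.3 and y = 54.8.
Only Blue satisfies 0.0 ≤ x ≤ 48.8 and 0.0 ≤ y ≤ 100.0.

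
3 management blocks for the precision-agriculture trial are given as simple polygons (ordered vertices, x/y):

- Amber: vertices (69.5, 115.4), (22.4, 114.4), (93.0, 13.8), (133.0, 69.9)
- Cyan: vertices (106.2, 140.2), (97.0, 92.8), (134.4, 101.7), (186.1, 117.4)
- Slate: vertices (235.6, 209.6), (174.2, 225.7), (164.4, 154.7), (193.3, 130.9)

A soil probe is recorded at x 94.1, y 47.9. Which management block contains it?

Cast a ray rightward from (94.1, 47.9). For each polygon, the edges (by vertex number in listed order) whose endpoints lie on opposite sides of y = 47.9, where each meets that height, and whether that is right or left of the point:
Amber: 2–3 at x≈69.07 (left), 3–4 at x≈117.31 (right) → 1 crossing.
Cyan: no edge straddles that height → 0 crossings.
Slate: no edge straddles that height → 0 crossings.
Only Amber has an odd count, so the point is inside Amber.

Amber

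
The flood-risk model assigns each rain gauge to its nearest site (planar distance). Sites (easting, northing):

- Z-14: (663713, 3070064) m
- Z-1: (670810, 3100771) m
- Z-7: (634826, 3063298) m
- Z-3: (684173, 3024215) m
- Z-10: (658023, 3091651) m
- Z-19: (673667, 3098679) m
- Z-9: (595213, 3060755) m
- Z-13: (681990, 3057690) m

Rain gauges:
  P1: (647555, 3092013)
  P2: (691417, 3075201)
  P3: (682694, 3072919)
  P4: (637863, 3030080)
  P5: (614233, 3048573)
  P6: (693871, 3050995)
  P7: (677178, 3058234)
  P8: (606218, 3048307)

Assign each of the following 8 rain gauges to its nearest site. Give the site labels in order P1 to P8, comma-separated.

Z-10, Z-13, Z-13, Z-7, Z-9, Z-13, Z-13, Z-9

P1 → Z-10 (d²=109710068.00)
P2 → Z-13 (d²=395503450.00)
P3 → Z-13 (d²=232418057.00)
P4 → Z-7 (d²=1112658893.00)
P5 → Z-9 (d²=510161524.00)
P6 → Z-13 (d²=185981186.00)
P7 → Z-13 (d²=23451280.00)
P8 → Z-9 (d²=276062729.00)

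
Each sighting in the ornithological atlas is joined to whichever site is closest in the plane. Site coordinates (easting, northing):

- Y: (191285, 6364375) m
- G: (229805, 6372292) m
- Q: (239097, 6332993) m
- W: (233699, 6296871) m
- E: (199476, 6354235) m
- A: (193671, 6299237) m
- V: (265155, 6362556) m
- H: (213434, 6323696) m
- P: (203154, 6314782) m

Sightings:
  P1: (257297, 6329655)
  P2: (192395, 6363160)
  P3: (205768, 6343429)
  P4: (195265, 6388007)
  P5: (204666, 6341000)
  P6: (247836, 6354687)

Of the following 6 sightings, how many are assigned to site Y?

2

P1 → Q
P2 → Y
P3 → E
P4 → Y
P5 → E
P6 → V
2 of the 6 go to Y.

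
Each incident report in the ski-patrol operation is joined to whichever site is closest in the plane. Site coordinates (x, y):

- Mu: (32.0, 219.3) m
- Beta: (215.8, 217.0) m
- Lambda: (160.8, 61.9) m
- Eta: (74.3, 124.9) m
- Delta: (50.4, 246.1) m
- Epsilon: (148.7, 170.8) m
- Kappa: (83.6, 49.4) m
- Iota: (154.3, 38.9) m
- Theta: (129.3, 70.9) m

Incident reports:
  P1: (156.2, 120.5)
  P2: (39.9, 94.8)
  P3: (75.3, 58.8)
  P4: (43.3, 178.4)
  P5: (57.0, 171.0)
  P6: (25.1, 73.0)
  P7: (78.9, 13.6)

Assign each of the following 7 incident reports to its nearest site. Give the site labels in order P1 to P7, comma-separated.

Epsilon, Eta, Kappa, Mu, Eta, Kappa, Kappa

P1 → Epsilon (d²=2586.34)
P2 → Eta (d²=2089.37)
P3 → Kappa (d²=157.25)
P4 → Mu (d²=1800.50)
P5 → Eta (d²=2424.50)
P6 → Kappa (d²=3979.21)
P7 → Kappa (d²=1303.73)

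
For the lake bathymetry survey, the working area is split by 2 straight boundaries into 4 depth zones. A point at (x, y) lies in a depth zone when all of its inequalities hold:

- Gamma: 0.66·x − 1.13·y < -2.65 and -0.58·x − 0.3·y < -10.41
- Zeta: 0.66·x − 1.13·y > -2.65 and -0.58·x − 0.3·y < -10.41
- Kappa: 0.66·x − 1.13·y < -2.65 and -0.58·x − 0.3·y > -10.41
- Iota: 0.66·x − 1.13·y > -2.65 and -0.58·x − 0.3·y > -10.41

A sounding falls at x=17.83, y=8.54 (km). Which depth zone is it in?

Zeta

0.66·17.83 − 1.13·8.54 = 2.118, which is > -2.65
-0.58·17.83 − 0.3·8.54 = -12.903, which is < -10.41
This sign pattern matches Zeta.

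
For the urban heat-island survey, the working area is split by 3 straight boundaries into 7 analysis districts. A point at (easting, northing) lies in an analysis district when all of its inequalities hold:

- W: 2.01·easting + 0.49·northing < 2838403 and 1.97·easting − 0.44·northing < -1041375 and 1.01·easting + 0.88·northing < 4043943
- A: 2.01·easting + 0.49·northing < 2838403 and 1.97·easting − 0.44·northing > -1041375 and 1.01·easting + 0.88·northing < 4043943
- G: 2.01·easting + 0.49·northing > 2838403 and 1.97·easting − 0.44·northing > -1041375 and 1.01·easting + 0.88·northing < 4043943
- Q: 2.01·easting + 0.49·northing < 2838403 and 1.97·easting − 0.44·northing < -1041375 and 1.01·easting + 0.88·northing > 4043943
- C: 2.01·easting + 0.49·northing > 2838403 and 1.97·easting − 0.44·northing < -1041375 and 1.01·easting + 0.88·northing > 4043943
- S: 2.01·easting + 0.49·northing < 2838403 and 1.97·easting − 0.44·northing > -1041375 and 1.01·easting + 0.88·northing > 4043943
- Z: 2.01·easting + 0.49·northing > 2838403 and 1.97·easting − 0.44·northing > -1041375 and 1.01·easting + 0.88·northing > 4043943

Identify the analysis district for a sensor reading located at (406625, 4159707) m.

Z

2.01·406625 + 0.49·4159707 = 2855572.680, which is > 2838403
1.97·406625 − 0.44·4159707 = -1029219.830, which is > -1041375
1.01·406625 + 0.88·4159707 = 4071233.410, which is > 4043943
This sign pattern matches Z.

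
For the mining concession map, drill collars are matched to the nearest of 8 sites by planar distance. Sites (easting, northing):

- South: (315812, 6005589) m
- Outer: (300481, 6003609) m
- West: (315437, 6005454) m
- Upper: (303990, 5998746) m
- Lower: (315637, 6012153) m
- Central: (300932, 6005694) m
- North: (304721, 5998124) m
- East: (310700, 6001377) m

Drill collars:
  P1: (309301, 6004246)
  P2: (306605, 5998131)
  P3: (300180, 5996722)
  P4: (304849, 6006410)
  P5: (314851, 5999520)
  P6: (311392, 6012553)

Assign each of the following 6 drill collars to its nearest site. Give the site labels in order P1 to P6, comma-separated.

P1 → East (d²=10188362.00)
P2 → North (d²=3549505.00)
P3 → Upper (d²=18612676.00)
P4 → Central (d²=15855545.00)
P5 → East (d²=20679250.00)
P6 → Lower (d²=18180025.00)

East, North, Upper, Central, East, Lower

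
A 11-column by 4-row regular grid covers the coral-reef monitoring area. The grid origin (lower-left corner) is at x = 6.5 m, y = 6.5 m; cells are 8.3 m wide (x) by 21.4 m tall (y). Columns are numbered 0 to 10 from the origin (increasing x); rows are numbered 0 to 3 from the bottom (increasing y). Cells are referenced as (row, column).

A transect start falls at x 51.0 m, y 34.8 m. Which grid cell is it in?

(1, 5)

Column index: ⌊(51.0 − 6.5) / 8.3⌋ = ⌊5.361⌋ = 5
Row offset from origin: ⌊(34.8 − 6.5) / 21.4⌋ = ⌊1.322⌋ = 1 → row 1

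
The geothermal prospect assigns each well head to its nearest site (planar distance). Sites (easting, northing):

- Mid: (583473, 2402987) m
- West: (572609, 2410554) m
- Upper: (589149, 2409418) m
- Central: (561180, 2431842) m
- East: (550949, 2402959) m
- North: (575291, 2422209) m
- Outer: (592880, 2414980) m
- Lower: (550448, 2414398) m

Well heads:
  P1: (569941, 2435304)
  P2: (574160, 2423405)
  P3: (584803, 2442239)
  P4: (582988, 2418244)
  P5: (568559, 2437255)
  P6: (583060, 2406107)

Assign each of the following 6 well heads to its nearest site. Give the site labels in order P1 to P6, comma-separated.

Central, North, North, North, Central, Mid

P1 → Central (d²=88740565.00)
P2 → North (d²=2709577.00)
P3 → North (d²=491679044.00)
P4 → North (d²=74965034.00)
P5 → Central (d²=83750210.00)
P6 → Mid (d²=9904969.00)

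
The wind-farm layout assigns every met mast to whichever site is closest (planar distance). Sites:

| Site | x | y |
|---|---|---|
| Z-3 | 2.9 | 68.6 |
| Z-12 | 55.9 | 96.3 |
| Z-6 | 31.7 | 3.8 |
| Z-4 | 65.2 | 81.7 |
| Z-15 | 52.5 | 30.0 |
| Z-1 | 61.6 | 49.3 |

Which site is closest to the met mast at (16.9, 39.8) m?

Z-3

Squared distances to each site:
Z-3: 1025.440; Z-12: 4713.250; Z-6: 1515.040; Z-4: 4088.500; Z-15: 1363.400; Z-1: 2088.340.
Minimum at Z-3.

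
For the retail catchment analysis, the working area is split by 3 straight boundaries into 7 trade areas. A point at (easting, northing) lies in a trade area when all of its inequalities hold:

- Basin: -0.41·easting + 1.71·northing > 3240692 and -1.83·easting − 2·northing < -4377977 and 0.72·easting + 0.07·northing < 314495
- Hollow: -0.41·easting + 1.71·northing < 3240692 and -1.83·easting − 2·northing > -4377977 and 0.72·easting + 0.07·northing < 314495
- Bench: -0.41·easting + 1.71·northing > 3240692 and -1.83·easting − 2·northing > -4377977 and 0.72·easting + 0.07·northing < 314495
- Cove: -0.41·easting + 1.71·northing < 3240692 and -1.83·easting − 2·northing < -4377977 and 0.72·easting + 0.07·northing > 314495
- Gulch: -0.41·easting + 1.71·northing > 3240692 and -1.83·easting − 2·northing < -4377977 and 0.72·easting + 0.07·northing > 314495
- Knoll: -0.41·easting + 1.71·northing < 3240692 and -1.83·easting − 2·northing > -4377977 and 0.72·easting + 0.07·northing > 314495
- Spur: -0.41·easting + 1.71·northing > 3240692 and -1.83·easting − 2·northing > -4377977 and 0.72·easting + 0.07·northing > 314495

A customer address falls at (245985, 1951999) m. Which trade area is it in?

-0.41·245985 + 1.71·1951999 = 3237064.440, which is < 3240692
-1.83·245985 − 2·1951999 = -4354150.550, which is > -4377977
0.72·245985 + 0.07·1951999 = 313749.130, which is < 314495
This sign pattern matches Hollow.

Hollow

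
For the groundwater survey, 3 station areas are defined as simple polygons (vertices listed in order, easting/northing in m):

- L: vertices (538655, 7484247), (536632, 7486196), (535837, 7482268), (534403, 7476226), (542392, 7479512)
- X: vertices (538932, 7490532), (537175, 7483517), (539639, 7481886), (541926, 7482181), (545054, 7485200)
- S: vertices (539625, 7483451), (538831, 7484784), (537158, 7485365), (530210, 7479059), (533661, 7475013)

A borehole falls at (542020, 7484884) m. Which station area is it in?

Cast a ray rightward from (542020, 7484884). For each polygon, the edges (by vertex number in listed order) whose endpoints lie on opposite sides of northing = 7484884, where each meets that height, and whether that is right or left of the point:
L: 1–2 at easting≈537993.8 (left), 2–3 at easting≈536366.5 (left) → 0 crossings.
X: 1–2 at easting≈537517.4 (left), 4–5 at easting≈544726.6 (right) → 1 crossing.
S: 2–3 at easting≈538543.0 (left), 3–4 at easting≈536628.0 (left) → 0 crossings.
Only X has an odd count, so the point is inside X.

X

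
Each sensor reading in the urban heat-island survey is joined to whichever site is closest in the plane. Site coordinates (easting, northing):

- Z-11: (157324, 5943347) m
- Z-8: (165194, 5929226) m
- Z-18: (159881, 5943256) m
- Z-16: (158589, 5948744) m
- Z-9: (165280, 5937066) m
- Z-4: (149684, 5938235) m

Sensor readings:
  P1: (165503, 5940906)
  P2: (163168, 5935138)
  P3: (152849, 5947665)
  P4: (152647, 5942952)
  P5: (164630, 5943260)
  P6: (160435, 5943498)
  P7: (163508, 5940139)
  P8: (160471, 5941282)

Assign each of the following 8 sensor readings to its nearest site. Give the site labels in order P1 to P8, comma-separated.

Z-9, Z-9, Z-16, Z-11, Z-18, Z-18, Z-9, Z-18

P1 → Z-9 (d²=14795329.00)
P2 → Z-9 (d²=8177728.00)
P3 → Z-16 (d²=34111841.00)
P4 → Z-11 (d²=22030354.00)
P5 → Z-18 (d²=22553017.00)
P6 → Z-18 (d²=365480.00)
P7 → Z-9 (d²=12583313.00)
P8 → Z-18 (d²=4244776.00)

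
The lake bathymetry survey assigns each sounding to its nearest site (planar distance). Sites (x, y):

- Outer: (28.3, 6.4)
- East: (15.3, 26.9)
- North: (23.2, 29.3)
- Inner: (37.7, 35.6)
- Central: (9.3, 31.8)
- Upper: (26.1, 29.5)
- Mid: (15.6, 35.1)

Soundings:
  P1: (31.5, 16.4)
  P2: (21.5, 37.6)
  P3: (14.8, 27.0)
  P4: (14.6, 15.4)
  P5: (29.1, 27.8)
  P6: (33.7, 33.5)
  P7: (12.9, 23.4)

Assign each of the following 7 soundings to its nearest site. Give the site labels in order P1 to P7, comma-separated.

P1 → Outer (d²=110.24)
P2 → Mid (d²=41.06)
P3 → East (d²=0.26)
P4 → East (d²=132.74)
P5 → Upper (d²=11.89)
P6 → Inner (d²=20.41)
P7 → East (d²=18.01)

Outer, Mid, East, East, Upper, Inner, East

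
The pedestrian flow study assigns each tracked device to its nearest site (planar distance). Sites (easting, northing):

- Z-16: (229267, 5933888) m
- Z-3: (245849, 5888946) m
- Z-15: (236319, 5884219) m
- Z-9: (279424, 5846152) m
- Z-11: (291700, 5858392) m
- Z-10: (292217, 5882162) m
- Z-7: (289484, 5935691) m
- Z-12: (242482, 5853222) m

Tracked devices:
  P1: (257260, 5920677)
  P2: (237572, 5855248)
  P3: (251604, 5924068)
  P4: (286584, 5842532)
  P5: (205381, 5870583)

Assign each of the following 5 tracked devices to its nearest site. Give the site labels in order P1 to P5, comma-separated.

Z-16, Z-12, Z-16, Z-9, Z-15

P1 → Z-16 (d²=958138570.00)
P2 → Z-12 (d²=28212776.00)
P3 → Z-16 (d²=595373969.00)
P4 → Z-9 (d²=64370000.00)
P5 → Z-15 (d²=1143100340.00)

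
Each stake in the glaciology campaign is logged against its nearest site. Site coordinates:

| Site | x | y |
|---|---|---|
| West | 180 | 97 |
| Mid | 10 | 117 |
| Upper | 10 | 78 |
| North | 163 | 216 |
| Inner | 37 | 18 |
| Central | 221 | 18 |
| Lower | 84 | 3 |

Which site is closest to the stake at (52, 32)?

Inner

Squared distances to each site:
West: 20609.000; Mid: 8989.000; Upper: 3880.000; North: 46177.000; Inner: 421.000; Central: 28757.000; Lower: 1865.000.
Minimum at Inner.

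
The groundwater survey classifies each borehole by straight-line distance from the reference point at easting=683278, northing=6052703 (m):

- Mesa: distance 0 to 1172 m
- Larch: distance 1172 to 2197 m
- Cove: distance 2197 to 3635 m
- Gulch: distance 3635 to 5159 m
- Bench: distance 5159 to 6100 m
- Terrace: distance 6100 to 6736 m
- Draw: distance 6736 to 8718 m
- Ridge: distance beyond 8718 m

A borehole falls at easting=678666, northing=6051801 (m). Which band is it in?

Distance = √((678666−683278)² + (6051801−6052703)²) = √(21270544.000 + 813604.000) = 4699.377 m.
3635 ≤ 4699.377 < 5159 → Gulch.

Gulch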